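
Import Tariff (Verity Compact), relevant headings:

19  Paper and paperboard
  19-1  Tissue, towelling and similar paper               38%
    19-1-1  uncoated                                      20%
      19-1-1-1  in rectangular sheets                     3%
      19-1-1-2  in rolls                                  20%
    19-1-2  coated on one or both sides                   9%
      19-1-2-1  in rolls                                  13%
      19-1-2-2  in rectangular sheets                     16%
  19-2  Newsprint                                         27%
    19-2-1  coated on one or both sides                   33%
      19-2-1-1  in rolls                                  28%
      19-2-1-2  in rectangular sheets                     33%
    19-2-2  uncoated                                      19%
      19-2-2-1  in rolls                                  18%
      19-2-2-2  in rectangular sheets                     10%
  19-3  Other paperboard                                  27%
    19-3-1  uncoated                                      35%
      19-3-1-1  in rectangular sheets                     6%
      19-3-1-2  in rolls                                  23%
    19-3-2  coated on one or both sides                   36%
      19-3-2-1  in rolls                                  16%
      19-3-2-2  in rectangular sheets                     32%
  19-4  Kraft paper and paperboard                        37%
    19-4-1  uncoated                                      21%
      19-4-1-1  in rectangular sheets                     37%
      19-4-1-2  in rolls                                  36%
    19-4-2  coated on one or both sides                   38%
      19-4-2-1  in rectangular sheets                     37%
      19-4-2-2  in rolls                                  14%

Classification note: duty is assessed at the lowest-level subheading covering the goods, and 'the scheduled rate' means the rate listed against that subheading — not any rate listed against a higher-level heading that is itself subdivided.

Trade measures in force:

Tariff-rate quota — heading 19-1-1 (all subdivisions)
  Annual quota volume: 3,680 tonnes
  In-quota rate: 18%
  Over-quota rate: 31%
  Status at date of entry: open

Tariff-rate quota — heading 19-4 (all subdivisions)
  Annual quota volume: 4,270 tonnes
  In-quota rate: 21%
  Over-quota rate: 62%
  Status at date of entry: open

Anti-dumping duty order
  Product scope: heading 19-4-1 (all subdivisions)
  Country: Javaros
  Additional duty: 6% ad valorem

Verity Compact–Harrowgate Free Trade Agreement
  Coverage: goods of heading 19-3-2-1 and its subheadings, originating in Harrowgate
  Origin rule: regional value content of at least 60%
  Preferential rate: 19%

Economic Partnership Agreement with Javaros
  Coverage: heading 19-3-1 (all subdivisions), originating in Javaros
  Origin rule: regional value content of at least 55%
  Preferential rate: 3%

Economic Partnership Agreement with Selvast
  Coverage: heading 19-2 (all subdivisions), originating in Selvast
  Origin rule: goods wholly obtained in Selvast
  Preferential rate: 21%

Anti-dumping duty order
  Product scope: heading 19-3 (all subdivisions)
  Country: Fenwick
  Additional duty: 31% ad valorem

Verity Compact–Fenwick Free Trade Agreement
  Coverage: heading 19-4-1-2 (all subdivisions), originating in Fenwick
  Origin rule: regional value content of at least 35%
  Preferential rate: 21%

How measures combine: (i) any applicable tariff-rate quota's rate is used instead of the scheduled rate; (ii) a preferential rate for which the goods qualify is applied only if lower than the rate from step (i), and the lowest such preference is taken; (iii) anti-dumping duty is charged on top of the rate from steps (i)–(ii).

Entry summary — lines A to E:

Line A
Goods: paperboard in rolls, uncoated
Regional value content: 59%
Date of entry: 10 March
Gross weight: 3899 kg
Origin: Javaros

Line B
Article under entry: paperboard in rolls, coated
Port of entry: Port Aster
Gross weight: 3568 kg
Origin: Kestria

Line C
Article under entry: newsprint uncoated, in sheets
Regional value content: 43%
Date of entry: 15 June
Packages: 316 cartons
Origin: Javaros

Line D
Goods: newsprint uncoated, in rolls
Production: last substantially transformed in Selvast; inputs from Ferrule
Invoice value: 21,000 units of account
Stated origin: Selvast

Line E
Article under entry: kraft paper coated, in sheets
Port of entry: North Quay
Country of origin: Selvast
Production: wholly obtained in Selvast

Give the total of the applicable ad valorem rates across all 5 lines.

68%

Line A: paperboard → 19-3; uncoated → 19-3-1; in rolls → 19-3-1-2. Scheduled 23%. Javaros agreement on 19-3-1: RVC ≥ 55% → 3% available; preferential 3%. → 3%.
Line B: paperboard → 19-3; coated → 19-3-2; in rolls → 19-3-2-1. Scheduled 16%. No special measure applies. → 16%.
Line C: newsprint → 19-2; uncoated → 19-2-2; in sheets → 19-2-2-2. Scheduled 10%. Javaros agreement on 19-3-1: 19-2-2-2 not covered. → 10%.
Line D: newsprint → 19-2; uncoated → 19-2-2; in rolls → 19-2-2-1. Scheduled 18%. Selvast agreement on 19-2: not wholly obtained. → 18%.
Line E: kraft paper → 19-4; coated → 19-4-2; in sheets → 19-4-2-1. Scheduled 37%. quota on 19-4 open → in-quota 21%; Selvast agreement on 19-2: 19-4-2-1 not covered. → 21%.
Sum: 3% + 16% + 10% + 18% + 21% = 68%.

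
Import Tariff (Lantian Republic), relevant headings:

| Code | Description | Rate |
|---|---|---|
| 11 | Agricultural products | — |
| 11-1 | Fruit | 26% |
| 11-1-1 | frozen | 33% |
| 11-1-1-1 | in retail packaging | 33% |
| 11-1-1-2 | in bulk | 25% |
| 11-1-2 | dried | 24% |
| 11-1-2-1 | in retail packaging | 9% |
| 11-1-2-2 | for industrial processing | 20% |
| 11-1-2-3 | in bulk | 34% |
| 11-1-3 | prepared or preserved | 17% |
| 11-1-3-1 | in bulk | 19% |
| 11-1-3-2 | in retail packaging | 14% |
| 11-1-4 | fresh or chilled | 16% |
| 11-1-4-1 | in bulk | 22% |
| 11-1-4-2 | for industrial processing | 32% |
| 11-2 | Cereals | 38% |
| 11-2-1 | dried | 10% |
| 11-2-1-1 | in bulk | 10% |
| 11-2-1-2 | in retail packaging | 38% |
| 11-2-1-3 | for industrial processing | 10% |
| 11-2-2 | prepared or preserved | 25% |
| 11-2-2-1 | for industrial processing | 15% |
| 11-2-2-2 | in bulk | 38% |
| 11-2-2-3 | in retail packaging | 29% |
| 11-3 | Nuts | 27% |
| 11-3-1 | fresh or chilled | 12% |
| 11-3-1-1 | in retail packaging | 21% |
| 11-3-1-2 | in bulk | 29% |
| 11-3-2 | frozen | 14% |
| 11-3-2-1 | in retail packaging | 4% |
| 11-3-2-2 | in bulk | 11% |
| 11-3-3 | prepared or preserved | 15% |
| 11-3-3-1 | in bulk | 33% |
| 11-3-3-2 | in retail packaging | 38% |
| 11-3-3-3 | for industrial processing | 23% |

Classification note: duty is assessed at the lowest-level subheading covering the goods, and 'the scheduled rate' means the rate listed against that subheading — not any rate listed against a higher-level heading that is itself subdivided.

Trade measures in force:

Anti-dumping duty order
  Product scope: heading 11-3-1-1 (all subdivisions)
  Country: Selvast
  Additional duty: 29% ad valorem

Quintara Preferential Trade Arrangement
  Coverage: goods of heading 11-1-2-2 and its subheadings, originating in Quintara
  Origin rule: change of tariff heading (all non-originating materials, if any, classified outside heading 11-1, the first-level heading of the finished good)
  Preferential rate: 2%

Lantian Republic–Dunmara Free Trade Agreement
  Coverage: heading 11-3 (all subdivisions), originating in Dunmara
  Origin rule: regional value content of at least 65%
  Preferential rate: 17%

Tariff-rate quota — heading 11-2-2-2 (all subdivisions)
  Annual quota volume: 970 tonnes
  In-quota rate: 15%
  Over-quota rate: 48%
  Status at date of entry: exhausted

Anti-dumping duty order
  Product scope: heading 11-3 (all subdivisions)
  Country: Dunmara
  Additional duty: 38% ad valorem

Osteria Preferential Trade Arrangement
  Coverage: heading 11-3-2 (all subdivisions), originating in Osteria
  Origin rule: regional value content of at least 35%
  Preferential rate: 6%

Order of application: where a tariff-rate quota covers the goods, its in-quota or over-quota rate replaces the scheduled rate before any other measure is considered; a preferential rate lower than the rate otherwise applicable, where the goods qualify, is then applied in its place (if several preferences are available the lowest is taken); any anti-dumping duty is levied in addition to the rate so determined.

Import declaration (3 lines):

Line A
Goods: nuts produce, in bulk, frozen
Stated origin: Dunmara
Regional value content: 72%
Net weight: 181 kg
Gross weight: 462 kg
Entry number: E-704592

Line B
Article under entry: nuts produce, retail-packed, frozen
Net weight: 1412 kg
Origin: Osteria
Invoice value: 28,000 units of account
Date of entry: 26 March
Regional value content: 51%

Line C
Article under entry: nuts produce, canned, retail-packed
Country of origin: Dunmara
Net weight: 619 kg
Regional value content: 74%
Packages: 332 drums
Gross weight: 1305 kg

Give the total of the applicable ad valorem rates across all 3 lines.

Line A: nuts → 11-3; frozen → 11-3-2; in bulk → 11-3-2-2. Scheduled 11%. Dunmara agreement on 11-3: RVC ≥ 65% → 17% available; preference 17% not lower than 11% → no reduction; anti-dumping (Dunmara, 11-3): +38%; total 11% + 38% = 49%. → 49%.
Line B: nuts → 11-3; frozen → 11-3-2; retail-packed → 11-3-2-1. Scheduled 4%. Osteria agreement on 11-3-2: RVC ≥ 35% → 6% available; preference 6% not lower than 4% → no reduction. → 4%.
Line C: nuts → 11-3; canned → 11-3-3; retail-packed → 11-3-3-2. Scheduled 38%. Dunmara agreement on 11-3: RVC ≥ 65% → 17% available; preferential 17%; anti-dumping (Dunmara, 11-3): +38%; total 17% + 38% = 55%. → 55%.
Sum: 49% + 4% + 55% = 108%.

108%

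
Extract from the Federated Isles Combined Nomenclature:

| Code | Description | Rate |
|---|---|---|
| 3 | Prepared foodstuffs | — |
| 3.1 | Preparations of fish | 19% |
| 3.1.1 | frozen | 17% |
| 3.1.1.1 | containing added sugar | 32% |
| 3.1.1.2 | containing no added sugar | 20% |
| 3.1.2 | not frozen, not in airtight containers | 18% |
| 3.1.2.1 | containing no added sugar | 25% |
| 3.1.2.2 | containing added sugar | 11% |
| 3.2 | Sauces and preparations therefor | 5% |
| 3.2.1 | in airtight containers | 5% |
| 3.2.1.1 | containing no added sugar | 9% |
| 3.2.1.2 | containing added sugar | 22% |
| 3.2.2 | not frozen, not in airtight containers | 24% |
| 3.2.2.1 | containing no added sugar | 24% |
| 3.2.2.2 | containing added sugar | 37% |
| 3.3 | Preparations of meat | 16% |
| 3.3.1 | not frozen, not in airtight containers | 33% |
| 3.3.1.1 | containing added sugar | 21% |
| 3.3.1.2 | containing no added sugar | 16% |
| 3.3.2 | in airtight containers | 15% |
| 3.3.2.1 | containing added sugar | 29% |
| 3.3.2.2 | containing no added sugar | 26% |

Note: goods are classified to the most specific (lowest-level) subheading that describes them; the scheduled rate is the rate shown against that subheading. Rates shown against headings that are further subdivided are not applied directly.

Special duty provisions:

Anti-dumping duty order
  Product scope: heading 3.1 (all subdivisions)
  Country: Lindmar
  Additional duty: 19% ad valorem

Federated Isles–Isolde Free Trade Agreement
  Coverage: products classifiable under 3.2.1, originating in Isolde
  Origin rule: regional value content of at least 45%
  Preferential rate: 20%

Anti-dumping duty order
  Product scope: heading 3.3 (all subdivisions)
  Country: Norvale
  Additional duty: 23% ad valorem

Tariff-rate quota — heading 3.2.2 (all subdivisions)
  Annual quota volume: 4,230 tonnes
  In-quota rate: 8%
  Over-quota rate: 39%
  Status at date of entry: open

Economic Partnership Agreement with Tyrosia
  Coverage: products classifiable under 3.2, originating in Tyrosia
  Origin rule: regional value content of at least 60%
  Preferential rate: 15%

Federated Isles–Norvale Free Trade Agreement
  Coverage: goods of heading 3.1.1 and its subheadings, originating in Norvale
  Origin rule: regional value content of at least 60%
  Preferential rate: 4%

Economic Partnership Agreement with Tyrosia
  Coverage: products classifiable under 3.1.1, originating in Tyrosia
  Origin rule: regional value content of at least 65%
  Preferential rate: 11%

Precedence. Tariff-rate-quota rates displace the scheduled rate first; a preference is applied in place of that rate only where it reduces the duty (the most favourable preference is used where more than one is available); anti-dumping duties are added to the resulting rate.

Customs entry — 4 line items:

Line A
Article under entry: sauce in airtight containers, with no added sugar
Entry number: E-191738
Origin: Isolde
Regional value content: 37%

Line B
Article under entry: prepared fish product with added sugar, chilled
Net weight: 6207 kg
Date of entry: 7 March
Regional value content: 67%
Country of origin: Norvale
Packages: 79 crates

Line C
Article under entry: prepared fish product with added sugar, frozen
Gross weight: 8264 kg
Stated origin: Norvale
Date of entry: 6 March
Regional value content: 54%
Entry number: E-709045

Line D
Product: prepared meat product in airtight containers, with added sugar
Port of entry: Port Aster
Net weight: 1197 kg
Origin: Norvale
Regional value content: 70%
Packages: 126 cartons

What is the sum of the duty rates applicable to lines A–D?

Line A: sauce → 3.2; in airtight containers → 3.2.1; with no added sugar → 3.2.1.1. Scheduled 9%. Isolde agreement on 3.2.1: RVC < 45%. → 9%.
Line B: prepared fish product → 3.1; chilled → 3.1.2; with added sugar → 3.1.2.2. Scheduled 11%. Norvale agreement on 3.1.1: 3.1.2.2 not covered. → 11%.
Line C: prepared fish product → 3.1; frozen → 3.1.1; with added sugar → 3.1.1.1. Scheduled 32%. Norvale agreement on 3.1.1: RVC < 60%. → 32%.
Line D: prepared meat product → 3.3; in airtight containers → 3.3.2; with added sugar → 3.3.2.1. Scheduled 29%. Norvale agreement on 3.1.1: 3.3.2.1 not covered; anti-dumping (Norvale, 3.3): +23%; total 29% + 23% = 52%. → 52%.
Sum: 9% + 11% + 32% + 52% = 104%.

104%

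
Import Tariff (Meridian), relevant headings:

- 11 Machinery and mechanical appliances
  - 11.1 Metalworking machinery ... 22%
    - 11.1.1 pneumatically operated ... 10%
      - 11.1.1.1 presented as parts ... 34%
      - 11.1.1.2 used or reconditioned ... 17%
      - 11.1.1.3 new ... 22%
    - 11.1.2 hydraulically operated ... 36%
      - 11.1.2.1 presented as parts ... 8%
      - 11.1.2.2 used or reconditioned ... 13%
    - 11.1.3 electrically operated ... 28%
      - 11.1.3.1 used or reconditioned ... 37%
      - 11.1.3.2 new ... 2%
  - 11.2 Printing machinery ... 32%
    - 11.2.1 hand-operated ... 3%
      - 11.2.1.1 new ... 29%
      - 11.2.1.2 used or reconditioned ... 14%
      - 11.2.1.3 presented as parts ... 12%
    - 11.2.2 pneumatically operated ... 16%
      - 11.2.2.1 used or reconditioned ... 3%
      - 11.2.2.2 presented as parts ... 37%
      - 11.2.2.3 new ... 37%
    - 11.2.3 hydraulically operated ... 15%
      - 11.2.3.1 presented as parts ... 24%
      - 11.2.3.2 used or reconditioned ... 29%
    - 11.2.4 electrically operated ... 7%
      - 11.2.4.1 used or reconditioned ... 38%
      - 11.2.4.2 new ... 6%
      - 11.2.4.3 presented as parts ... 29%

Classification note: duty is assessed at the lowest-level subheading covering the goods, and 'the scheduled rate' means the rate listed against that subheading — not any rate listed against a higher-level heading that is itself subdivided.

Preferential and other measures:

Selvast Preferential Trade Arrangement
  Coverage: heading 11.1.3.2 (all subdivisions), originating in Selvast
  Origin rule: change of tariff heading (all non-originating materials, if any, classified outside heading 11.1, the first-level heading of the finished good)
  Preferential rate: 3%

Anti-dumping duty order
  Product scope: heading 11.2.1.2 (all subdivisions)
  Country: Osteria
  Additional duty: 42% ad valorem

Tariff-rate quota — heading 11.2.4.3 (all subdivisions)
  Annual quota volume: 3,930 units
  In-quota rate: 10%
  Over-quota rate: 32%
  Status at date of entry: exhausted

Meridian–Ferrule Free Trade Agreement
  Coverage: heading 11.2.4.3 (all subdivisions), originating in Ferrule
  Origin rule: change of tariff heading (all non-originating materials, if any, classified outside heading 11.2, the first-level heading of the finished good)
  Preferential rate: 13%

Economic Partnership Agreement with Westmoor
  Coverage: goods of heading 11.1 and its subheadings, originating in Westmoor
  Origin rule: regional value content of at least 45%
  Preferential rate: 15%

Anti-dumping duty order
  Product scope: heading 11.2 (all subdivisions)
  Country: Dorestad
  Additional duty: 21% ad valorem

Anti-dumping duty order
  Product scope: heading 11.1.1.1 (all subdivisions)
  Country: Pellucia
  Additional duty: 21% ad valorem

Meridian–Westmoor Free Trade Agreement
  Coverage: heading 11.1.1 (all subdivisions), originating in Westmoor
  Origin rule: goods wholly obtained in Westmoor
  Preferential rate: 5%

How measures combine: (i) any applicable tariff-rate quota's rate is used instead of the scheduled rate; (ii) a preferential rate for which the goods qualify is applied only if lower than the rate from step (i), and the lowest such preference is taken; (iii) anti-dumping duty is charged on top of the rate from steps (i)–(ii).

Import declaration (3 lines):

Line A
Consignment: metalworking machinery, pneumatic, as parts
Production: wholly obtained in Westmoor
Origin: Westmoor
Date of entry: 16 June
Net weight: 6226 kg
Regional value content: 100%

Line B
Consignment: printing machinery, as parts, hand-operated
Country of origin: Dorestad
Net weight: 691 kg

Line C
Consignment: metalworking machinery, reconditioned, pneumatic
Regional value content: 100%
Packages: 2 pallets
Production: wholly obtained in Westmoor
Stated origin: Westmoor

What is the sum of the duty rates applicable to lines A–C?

Line A: metalworking → 11.1; pneumatic → 11.1.1; as parts → 11.1.1.1. Scheduled 34%. Westmoor agreement on 11.1: RVC ≥ 45% → 15% available; Westmoor agreement on 11.1.1: wholly obtained → 5% available; preferential 5%. → 5%.
Line B: printing → 11.2; hand-operated → 11.2.1; as parts → 11.2.1.3. Scheduled 12%. anti-dumping (Dorestad, 11.2): +21%; total 12% + 21% = 33%. → 33%.
Line C: metalworking → 11.1; pneumatic → 11.1.1; reconditioned → 11.1.1.2. Scheduled 17%. Westmoor agreement on 11.1: RVC ≥ 45% → 15% available; Westmoor agreement on 11.1.1: wholly obtained → 5% available; preferential 5%. → 5%.
Sum: 5% + 33% + 5% = 43%.

43%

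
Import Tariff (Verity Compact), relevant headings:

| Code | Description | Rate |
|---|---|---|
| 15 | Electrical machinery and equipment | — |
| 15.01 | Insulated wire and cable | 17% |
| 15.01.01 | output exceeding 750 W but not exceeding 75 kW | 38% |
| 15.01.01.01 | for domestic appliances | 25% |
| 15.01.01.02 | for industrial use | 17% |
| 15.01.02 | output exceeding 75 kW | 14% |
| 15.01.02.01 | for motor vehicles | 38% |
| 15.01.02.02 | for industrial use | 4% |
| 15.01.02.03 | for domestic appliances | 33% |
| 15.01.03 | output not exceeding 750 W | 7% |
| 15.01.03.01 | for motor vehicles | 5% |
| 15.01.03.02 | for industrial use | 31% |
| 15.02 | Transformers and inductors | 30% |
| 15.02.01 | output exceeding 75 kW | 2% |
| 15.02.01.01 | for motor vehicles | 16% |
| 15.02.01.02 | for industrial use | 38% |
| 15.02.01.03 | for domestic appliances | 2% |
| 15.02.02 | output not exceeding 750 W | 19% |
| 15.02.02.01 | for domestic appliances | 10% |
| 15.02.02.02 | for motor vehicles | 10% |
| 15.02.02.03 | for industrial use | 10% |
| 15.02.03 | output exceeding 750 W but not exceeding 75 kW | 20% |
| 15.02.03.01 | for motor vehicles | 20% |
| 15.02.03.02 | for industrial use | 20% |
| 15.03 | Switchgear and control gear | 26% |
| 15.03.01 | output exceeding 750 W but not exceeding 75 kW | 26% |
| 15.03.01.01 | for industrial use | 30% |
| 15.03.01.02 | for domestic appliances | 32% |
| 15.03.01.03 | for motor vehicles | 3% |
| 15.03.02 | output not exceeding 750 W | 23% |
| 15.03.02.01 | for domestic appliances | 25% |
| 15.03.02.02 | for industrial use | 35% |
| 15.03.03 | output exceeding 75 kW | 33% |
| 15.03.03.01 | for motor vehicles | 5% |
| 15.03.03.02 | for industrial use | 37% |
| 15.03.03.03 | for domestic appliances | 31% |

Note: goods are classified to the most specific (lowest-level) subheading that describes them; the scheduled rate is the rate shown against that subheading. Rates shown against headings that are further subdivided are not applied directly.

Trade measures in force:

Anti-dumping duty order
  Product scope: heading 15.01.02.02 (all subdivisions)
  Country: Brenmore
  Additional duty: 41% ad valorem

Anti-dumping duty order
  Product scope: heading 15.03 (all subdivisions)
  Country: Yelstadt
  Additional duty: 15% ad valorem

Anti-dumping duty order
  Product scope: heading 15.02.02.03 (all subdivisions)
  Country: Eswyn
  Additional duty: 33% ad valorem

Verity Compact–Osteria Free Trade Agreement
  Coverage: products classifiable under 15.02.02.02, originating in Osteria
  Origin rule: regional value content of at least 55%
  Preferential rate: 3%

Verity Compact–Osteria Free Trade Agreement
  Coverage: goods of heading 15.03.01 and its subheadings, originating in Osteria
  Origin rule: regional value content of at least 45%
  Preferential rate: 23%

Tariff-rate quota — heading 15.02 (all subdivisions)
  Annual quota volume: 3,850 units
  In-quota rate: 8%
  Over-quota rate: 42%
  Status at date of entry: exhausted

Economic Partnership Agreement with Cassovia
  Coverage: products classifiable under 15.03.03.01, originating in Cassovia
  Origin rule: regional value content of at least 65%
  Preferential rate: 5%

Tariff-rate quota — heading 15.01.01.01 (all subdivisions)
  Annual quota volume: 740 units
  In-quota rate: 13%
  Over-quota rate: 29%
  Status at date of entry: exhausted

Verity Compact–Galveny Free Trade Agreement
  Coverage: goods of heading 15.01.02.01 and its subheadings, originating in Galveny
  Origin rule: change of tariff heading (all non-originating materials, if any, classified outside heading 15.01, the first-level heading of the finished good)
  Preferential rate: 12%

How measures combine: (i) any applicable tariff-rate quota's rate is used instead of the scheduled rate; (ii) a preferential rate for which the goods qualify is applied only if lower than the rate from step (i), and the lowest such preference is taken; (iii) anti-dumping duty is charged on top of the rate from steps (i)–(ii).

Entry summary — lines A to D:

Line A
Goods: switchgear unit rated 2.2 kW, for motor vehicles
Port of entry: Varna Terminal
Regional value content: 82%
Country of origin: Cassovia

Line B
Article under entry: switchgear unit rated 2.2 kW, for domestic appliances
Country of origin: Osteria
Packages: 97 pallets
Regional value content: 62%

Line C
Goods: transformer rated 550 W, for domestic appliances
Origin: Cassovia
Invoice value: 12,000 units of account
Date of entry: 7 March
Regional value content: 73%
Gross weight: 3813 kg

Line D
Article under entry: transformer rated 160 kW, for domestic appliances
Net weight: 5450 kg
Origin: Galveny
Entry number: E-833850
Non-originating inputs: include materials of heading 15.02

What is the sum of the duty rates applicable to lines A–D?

Line A: switchgear unit → 15.03; rated 2.2 kW → 15.03.01; for motor vehicles → 15.03.01.03. Scheduled 3%. Cassovia agreement on 15.03.03.01: 15.03.01.03 not covered. → 3%.
Line B: switchgear unit → 15.03; rated 2.2 kW → 15.03.01; for domestic appliances → 15.03.01.02. Scheduled 32%. Osteria agreement on 15.02.02.02: 15.03.01.02 not covered; Osteria agreement on 15.03.01: RVC ≥ 45% → 23% available; preferential 23%. → 23%.
Line C: transformer → 15.02; rated 550 W → 15.02.02; for domestic appliances → 15.02.02.01. Scheduled 10%. quota on 15.02 exhausted → over-quota 42%; Cassovia agreement on 15.03.03.01: 15.02.02.01 not covered. → 42%.
Line D: transformer → 15.02; rated 160 kW → 15.02.01; for domestic appliances → 15.02.01.03. Scheduled 2%. quota on 15.02 exhausted → over-quota 42%; Galveny agreement on 15.01.02.01: 15.02.01.03 not covered. → 42%.
Sum: 3% + 23% + 42% + 42% = 110%.

110%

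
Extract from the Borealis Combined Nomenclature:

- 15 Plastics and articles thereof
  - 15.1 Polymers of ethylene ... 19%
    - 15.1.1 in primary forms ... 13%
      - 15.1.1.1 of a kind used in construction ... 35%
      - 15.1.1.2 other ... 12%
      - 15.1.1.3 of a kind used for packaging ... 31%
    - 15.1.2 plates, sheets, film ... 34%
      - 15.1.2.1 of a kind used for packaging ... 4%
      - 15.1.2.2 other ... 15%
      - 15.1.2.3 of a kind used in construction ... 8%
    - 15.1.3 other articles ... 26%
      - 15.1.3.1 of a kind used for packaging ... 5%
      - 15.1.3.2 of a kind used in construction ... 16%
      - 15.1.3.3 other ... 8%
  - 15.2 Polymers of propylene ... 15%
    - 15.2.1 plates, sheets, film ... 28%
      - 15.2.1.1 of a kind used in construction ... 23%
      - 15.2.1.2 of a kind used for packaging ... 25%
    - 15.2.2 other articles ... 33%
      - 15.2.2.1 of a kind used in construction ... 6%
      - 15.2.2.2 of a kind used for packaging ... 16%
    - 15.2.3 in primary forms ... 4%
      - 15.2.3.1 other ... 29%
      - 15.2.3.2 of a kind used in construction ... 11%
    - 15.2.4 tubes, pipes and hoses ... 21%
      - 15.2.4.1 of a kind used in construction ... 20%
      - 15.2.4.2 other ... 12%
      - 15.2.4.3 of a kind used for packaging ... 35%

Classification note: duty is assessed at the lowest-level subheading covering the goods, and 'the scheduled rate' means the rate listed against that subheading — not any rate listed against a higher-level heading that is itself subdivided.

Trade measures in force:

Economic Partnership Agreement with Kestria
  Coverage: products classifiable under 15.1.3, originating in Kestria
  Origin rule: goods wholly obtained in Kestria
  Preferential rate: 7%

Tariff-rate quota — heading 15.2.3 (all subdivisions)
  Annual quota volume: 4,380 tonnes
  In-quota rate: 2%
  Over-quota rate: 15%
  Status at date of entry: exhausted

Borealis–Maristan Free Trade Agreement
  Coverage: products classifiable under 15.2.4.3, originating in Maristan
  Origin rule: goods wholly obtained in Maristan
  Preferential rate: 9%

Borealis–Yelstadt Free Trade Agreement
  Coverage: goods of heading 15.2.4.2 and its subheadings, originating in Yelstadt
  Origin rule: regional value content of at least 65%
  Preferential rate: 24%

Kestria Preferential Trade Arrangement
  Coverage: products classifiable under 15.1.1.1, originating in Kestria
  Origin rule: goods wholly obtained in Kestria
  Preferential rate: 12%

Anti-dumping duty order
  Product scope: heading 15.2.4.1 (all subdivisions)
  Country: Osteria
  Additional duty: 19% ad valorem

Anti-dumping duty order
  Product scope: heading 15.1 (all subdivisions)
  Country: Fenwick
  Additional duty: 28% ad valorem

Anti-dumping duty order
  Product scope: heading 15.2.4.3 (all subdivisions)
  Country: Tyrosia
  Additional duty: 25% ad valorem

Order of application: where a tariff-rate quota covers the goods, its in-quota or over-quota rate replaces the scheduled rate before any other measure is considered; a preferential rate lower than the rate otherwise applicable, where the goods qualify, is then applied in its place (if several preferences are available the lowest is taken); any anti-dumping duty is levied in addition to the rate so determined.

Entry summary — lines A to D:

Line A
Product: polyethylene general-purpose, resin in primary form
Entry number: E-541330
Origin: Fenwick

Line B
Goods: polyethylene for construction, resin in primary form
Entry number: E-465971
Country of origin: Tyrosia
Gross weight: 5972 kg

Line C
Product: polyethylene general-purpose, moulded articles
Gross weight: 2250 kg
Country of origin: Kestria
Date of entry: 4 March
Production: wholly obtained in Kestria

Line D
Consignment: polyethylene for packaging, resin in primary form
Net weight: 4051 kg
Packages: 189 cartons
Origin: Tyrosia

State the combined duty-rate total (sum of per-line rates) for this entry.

Line A: polyethylene → 15.1; resin in primary form → 15.1.1; general-purpose → 15.1.1.2. Scheduled 12%. anti-dumping (Fenwick, 15.1): +28%; total 12% + 28% = 40%. → 40%.
Line B: polyethylene → 15.1; resin in primary form → 15.1.1; for construction → 15.1.1.1. Scheduled 35%. No special measure applies. → 35%.
Line C: polyethylene → 15.1; moulded articles → 15.1.3; general-purpose → 15.1.3.3. Scheduled 8%. Kestria agreement on 15.1.3: wholly obtained → 7% available; Kestria agreement on 15.1.1.1: 15.1.3.3 not covered; preferential 7%. → 7%.
Line D: polyethylene → 15.1; resin in primary form → 15.1.1; for packaging → 15.1.1.3. Scheduled 31%. No special measure applies. → 31%.
Sum: 40% + 35% + 7% + 31% = 113%.

113%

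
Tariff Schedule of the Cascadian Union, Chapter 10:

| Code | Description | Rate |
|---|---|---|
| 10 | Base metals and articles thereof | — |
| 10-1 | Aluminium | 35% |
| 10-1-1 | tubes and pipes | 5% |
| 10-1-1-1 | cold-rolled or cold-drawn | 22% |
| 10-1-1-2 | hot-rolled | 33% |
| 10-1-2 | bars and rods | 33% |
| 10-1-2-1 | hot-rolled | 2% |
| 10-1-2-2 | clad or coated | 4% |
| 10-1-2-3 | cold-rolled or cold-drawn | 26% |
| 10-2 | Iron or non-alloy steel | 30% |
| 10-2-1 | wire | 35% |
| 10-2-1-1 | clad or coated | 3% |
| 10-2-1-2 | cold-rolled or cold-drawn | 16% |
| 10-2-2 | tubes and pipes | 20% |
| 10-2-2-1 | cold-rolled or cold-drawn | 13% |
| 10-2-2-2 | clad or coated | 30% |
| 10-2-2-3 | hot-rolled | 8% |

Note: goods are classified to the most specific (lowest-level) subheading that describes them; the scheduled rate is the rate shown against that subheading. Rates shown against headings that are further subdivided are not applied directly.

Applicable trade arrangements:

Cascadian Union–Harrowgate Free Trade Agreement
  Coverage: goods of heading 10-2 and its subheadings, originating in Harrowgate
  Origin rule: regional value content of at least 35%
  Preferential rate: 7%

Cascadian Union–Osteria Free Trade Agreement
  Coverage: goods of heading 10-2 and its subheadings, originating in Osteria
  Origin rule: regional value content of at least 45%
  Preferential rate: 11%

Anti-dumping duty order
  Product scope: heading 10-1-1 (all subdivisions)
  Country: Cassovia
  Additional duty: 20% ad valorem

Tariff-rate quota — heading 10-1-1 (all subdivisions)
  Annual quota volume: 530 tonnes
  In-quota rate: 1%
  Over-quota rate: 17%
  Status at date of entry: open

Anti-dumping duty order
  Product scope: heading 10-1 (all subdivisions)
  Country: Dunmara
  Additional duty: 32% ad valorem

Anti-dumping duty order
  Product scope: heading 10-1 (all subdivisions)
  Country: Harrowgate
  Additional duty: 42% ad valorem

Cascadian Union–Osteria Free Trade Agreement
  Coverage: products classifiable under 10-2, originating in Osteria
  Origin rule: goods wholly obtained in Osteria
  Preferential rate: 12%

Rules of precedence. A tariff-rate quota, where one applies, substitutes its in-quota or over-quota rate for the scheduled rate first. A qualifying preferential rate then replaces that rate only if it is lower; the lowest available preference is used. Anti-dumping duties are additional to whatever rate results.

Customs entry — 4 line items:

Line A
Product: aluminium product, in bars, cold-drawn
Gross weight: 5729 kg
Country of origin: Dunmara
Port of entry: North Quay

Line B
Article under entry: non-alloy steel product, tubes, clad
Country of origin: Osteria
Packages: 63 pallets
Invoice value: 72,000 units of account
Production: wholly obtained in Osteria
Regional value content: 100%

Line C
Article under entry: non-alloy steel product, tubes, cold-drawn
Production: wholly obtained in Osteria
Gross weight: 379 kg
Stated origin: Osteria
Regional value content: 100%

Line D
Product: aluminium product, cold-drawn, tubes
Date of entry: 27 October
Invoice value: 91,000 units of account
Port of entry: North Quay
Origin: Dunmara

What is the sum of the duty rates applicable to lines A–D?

Line A: aluminium → 10-1; in bars → 10-1-2; cold-drawn → 10-1-2-3. Scheduled 26%. anti-dumping (Dunmara, 10-1): +32%; total 26% + 32% = 58%. → 58%.
Line B: non-alloy steel → 10-2; tubes → 10-2-2; clad → 10-2-2-2. Scheduled 30%. Osteria agreement on 10-2: RVC ≥ 45% → 11% available; Osteria agreement on 10-2: wholly obtained → 12% available; preferential 11%. → 11%.
Line C: non-alloy steel → 10-2; tubes → 10-2-2; cold-drawn → 10-2-2-1. Scheduled 13%. Osteria agreement on 10-2: RVC ≥ 45% → 11% available; Osteria agreement on 10-2: wholly obtained → 12% available; preferential 11%. → 11%.
Line D: aluminium → 10-1; tubes → 10-1-1; cold-drawn → 10-1-1-1. Scheduled 22%. quota on 10-1-1 open → in-quota 1%; anti-dumping (Dunmara, 10-1): +32%; total 1% + 32% = 33%. → 33%.
Sum: 58% + 11% + 11% + 33% = 113%.

113%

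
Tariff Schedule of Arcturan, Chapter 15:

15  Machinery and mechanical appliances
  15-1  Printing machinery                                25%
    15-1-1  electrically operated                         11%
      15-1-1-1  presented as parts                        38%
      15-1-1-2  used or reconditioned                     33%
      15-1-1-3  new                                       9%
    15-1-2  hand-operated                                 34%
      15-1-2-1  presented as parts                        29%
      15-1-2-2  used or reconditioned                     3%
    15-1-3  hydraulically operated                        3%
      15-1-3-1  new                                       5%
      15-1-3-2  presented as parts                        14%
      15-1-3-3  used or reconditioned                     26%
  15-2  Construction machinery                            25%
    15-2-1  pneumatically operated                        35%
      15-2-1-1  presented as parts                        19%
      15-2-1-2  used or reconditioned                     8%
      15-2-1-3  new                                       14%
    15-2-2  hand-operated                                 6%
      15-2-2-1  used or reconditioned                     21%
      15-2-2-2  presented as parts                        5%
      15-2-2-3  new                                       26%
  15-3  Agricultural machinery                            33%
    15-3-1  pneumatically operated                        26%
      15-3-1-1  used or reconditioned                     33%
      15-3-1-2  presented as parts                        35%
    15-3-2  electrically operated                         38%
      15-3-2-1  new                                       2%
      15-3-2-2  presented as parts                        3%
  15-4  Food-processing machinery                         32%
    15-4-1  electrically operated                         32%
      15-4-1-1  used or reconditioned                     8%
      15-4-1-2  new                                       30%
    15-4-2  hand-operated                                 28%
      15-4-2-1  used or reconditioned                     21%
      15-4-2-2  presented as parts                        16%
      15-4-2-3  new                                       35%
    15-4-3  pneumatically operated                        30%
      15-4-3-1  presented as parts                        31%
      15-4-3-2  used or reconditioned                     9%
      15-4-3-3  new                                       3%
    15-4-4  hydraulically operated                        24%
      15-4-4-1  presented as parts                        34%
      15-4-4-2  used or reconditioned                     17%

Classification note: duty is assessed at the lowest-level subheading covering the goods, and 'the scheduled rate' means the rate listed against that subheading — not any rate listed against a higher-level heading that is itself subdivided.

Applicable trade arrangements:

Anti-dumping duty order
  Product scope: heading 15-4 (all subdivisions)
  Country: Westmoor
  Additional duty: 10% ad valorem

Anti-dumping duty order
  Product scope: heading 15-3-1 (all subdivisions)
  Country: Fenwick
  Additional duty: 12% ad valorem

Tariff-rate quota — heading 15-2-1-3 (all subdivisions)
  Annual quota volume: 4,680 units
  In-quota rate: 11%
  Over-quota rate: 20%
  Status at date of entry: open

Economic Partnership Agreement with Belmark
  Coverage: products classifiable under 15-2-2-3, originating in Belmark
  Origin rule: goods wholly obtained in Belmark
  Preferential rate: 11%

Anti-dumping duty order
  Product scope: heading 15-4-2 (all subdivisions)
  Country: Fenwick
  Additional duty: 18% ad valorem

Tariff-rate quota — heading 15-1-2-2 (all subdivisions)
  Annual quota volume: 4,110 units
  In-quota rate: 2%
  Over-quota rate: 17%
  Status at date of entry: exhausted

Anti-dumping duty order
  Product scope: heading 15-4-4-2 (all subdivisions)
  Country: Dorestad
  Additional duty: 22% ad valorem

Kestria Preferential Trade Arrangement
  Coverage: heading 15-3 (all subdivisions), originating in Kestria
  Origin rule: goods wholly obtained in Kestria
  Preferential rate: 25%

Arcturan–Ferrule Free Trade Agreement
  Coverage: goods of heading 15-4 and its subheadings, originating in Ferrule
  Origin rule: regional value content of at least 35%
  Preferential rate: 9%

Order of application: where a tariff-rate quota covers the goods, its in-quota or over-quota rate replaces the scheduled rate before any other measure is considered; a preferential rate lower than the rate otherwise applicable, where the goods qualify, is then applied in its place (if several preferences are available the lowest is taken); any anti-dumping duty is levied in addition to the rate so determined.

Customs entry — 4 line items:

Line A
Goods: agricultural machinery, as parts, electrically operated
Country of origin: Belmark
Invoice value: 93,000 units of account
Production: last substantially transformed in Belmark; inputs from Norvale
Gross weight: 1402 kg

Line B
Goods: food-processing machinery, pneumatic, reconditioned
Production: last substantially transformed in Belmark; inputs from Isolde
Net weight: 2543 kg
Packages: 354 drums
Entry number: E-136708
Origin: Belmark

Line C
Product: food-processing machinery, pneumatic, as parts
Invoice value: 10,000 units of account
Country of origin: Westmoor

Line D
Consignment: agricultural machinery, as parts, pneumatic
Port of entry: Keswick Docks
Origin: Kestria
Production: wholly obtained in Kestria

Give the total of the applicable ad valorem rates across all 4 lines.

78%

Line A: agricultural → 15-3; electrically operated → 15-3-2; as parts → 15-3-2-2. Scheduled 3%. Belmark agreement on 15-2-2-3: 15-3-2-2 not covered. → 3%.
Line B: food-processing → 15-4; pneumatic → 15-4-3; reconditioned → 15-4-3-2. Scheduled 9%. Belmark agreement on 15-2-2-3: 15-4-3-2 not covered. → 9%.
Line C: food-processing → 15-4; pneumatic → 15-4-3; as parts → 15-4-3-1. Scheduled 31%. anti-dumping (Westmoor, 15-4): +10%; total 31% + 10% = 41%. → 41%.
Line D: agricultural → 15-3; pneumatic → 15-3-1; as parts → 15-3-1-2. Scheduled 35%. Kestria agreement on 15-3: wholly obtained → 25% available; preferential 25%. → 25%.
Sum: 3% + 9% + 41% + 25% = 78%.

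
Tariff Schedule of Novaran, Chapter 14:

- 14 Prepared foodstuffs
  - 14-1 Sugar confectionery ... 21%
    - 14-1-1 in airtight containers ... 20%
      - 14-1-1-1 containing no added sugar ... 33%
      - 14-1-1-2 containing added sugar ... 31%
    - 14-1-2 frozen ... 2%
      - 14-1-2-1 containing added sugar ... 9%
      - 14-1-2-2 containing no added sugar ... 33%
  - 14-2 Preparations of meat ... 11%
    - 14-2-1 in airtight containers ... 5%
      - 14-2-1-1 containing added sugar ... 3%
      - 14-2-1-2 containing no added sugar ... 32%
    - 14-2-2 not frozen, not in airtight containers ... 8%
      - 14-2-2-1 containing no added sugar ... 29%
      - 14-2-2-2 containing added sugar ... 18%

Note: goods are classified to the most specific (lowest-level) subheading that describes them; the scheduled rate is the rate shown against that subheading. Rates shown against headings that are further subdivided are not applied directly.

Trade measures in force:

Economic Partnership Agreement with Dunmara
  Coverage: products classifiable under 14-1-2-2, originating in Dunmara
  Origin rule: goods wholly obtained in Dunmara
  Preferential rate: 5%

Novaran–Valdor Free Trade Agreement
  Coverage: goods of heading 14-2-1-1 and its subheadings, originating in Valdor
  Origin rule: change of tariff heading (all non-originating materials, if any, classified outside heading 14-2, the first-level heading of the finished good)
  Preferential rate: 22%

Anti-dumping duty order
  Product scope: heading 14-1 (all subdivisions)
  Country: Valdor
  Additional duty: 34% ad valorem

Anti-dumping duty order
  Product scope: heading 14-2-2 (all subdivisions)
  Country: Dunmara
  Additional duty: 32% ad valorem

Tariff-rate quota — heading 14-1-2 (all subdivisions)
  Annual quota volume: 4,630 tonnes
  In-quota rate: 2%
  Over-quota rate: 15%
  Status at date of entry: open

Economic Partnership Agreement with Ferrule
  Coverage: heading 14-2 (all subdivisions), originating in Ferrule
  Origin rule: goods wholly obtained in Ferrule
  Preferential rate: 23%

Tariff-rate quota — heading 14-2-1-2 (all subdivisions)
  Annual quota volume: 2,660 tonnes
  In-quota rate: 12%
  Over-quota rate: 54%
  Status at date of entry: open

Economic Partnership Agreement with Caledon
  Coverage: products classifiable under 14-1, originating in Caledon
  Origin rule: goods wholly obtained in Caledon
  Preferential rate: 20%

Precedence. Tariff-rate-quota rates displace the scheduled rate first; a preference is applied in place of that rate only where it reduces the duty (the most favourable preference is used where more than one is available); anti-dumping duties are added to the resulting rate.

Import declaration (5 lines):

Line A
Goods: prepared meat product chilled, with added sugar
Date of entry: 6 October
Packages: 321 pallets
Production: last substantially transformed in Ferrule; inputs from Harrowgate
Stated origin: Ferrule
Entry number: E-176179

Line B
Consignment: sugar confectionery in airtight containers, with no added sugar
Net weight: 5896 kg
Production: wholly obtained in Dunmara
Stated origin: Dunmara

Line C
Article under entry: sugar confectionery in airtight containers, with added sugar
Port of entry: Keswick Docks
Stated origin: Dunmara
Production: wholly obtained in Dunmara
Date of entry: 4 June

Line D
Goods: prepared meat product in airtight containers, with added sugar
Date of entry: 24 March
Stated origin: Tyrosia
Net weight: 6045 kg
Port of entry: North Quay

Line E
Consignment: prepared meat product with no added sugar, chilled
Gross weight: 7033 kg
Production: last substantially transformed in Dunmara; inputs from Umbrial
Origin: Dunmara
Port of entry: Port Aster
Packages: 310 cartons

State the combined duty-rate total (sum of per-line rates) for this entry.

146%

Line A: prepared meat product → 14-2; chilled → 14-2-2; with added sugar → 14-2-2-2. Scheduled 18%. Ferrule agreement on 14-2: not wholly obtained. → 18%.
Line B: sugar confectionery → 14-1; in airtight containers → 14-1-1; with no added sugar → 14-1-1-1. Scheduled 33%. Dunmara agreement on 14-1-2-2: 14-1-1-1 not covered. → 33%.
Line C: sugar confectionery → 14-1; in airtight containers → 14-1-1; with added sugar → 14-1-1-2. Scheduled 31%. Dunmara agreement on 14-1-2-2: 14-1-1-2 not covered. → 31%.
Line D: prepared meat product → 14-2; in airtight containers → 14-2-1; with added sugar → 14-2-1-1. Scheduled 3%. No special measure applies. → 3%.
Line E: prepared meat product → 14-2; chilled → 14-2-2; with no added sugar → 14-2-2-1. Scheduled 29%. Dunmara agreement on 14-1-2-2: 14-2-2-1 not covered; anti-dumping (Dunmara, 14-2-2): +32%; total 29% + 32% = 61%. → 61%.
Sum: 18% + 33% + 31% + 3% + 61% = 146%.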